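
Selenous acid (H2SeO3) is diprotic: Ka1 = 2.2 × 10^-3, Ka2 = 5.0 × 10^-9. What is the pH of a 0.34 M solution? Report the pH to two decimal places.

pH = 1.58

Ka1 ≫ Ka2, so treat the first dissociation as the only significant source of H+.
Ka1 = x²/(0.34 − x) = 2.2 × 10^-3
Solving the quadratic: x = (−Ka1 + √(Ka1² + 4·Ka1·C₀))/2 = 2.63 × 10^-2 M
pH = −log(2.63 × 10^-2) = 1.58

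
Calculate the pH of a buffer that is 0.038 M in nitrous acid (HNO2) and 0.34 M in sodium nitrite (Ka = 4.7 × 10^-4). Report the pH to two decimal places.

pKa = −log(4.7 × 10^-4) = 3.328
Henderson–Hasselbalch: pH = pKa + log([NO2-]/[HNO2]) = 3.328 + log(0.34/0.038)
pH = 3.328 + (+0.952) = 4.28

pH = 4.28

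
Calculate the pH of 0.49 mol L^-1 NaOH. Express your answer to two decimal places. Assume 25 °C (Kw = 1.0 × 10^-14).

NaOH is a strong base; [OH-] = 0.49 M.
pOH = -log(0.49) = 0.31
pH = 14.00 - 0.31 = 13.69

pH = 13.69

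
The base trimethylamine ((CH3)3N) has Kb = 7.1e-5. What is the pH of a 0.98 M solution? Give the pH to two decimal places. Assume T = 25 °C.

pH = 11.92

(CH3)3N + H2O ⇌ (CH3)3NH+ + OH-
Let x = [OH-] at equilibrium. Kb = x²/(0.98 − x).
Neglecting x in the denominator: x = √(7.1 × 10^-5 × 0.98) = 8.34 × 10^-3 M
pOH = −log(8.34 × 10^-3) = 2.08; pH = 14.00 − 2.08 = 11.92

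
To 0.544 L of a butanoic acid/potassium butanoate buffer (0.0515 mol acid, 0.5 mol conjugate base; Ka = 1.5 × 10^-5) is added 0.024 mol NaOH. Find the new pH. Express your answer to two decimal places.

pH = 6.10

OH- converts CH3(CH2)2COOH to CH3(CH2)2COO-: CH3(CH2)2COOH → 0.0275 mol, CH3(CH2)2COO- → 0.524 mol.
pKa = −log(1.5 × 10^-5) = 4.824
pH = pKa + log([A⁻]/[HA]) = 4.824 + log(0.524/0.0275) = 4.824 +1.280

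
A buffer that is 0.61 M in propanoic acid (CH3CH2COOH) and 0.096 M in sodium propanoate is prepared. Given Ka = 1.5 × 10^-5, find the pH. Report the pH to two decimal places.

pKa = −log(1.5 × 10^-5) = 4.824
Using pH = pKa + log([base]/[acid]) with [base]/[acid] = 0.096/0.61:
pH = 4.824 + (-0.803) = 4.02

pH = 4.02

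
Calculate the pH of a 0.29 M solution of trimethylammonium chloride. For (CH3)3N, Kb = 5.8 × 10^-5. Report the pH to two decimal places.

pH = 5.15

(CH3)3NH+ is the conjugate acid of the weak base (CH3)3N.
Ka = Kw/Kb = 1.0×10^-14 / 5.8 × 10^-5 = 1.72 × 10^-10
From the ICE table, Ka = [H+]²/(0.29 − [H+]) = 1.72 × 10^-10.
Neglecting [H+] in the denominator: [H+] = √(1.72 × 10^-10 × 0.29) = 7.06 × 10^-6 M
([H+]/C₀ = 0.0024% < 5%, so the approximation holds.)
pH = −log(7.06 × 10^-6) = 5.15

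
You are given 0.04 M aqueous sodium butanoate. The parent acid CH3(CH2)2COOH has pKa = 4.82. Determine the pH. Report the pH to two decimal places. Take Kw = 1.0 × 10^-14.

CH3(CH2)2COO- is the conjugate base of the weak acid CH3(CH2)2COOH.
Ka = 10^(−4.82) = 1.51 × 10^-5
Kb = Kw/Ka = 1.0×10^-14 / 1.51 × 10^-5 = 6.62 × 10^-10
Let x = [OH-] at equilibrium. Kb = x²/(0.04 − x).
Neglecting x in the denominator: x = √(6.62 × 10^-10 × 0.04) = 5.15 × 10^-6 M
pOH = −log(5.15 × 10^-6) = 5.29; pH = 14.00 − 5.29 = 8.71

pH = 8.71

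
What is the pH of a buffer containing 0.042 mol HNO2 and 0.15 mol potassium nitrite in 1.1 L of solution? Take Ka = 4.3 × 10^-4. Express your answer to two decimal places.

pKa = −log(4.3 × 10^-4) = 3.367
pH = pKa + log([A⁻]/[HA]) = 3.367 + log(0.15/0.042)
pH = 3.367 + (+0.553) = 3.92

pH = 3.92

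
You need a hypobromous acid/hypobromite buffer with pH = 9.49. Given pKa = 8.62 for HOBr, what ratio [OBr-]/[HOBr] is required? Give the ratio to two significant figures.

ratio = 7.4

pH = pKa + log(r) ⇒ log(r) = 9.49 − 8.62 = +0.87
r = [OBr-]/[HOBr] = 10^(+0.87) = 7.41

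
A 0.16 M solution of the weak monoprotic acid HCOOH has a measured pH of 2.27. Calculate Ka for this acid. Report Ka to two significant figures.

[H+] = 10^(-2.27) = 5.37 × 10^-3 M
At equilibrium [HA] = 0.16 − 5.37 × 10^-3 = 1.55 × 10^-1 M
Ka = [H+][A-]/[HA] = (5.37 × 10^-3)² / 1.55 × 10^-1 = 1.9 × 10^-4

Ka = 1.9 × 10^-4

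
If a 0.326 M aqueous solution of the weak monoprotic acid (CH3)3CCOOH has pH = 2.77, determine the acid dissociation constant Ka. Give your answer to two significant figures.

Ka = 8.9 × 10^-6

[H+] = 10^(-2.77) = 1.70 × 10^-3 M
At equilibrium [HA] = 0.326 − 1.70 × 10^-3 = 3.24 × 10^-1 M
Ka = [H+][A-]/[HA] = (1.70 × 10^-3)² / 3.24 × 10^-1 = 8.9 × 10^-6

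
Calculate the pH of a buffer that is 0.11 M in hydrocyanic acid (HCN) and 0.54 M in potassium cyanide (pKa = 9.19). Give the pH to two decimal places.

Henderson–Hasselbalch: pH = pKa + log([CN-]/[HCN]) = 9.19 + log(0.54/0.11)
pH = 9.19 + (+0.691) = 9.88

pH = 9.88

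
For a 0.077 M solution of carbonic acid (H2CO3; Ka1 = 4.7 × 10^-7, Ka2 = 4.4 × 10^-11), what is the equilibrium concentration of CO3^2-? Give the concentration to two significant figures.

4.4 × 10^-11 M

First ionization gives [H+] ≈ [HCO3-] = 1.90 × 10^-4 M.
Second step: Ka2 = [H+][CO3^2-]/[HCO3-] ≈ [CO3^2-] (since [H+] ≈ [HCO3-]).
So [CO3^2-] ≈ Ka2.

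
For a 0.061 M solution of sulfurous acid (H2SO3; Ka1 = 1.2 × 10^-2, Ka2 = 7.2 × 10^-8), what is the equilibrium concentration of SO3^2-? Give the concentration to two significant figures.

First ionization gives [H+] ≈ [HSO3-] = 2.17 × 10^-2 M.
Second step: Ka2 = [H+][SO3^2-]/[HSO3-] ≈ [SO3^2-] (since [H+] ≈ [HSO3-]).
So [SO3^2-] ≈ Ka2.

7.2 × 10^-8 M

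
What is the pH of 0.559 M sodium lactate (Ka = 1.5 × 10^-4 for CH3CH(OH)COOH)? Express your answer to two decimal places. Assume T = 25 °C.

pH = 8.79

CH3CH(OH)COO- is the conjugate base of the weak acid CH3CH(OH)COOH.
Kb = Kw/Ka = 1.0×10^-14 / 1.5 × 10^-4 = 6.67 × 10^-11
From the ICE table, Kb = [OH-]²/(0.559 − [OH-]) = 6.67 × 10^-11.
Neglecting [OH-] in the denominator: [OH-] = √(6.67 × 10^-11 × 0.559) = 6.11 × 10^-6 M
([OH-]/C₀ = 0.0011% < 5%, so the approximation holds.)
pOH = −log(6.11 × 10^-6) = 5.21; pH = 14.00 − 5.21 = 8.79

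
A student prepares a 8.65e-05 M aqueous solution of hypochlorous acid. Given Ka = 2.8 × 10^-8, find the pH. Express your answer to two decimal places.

HOCl ⇌ OCl- + H+
From the ICE table, Ka = x²/(8.65e-05 − x) = 2.8 × 10^-8.
Neglecting x in the denominator: x = √(2.8 × 10^-8 × 8.65e-05) = 1.56 × 10^-6 M
(x/C₀ = 1.8% < 5%, so the approximation holds.)
pH = −log[H+] = −log(1.56 × 10^-6) = 5.81

pH = 5.81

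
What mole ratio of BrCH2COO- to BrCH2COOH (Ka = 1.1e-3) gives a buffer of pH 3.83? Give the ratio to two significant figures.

ratio = 7.4

pKa = -log(1.1 × 10^-3) = 2.959
pH = pKa + log(r) ⇒ log(r) = 3.83 − 2.959 = +0.871
r = [BrCH2COO-]/[BrCH2COOH] = 10^(+0.871) = 7.43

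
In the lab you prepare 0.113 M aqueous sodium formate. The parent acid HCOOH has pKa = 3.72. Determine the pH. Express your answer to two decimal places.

HCOO- is the conjugate base of the weak acid HCOOH.
Ka = 10^(−3.72) = 1.91 × 10^-4
Kb = Kw/Ka = 1.0×10^-14 / 1.91 × 10^-4 = 5.24 × 10^-11
Kb = [OH-]²/(0.113 − [OH-]) = 5.24 × 10^-11
Since Kb ≪ C₀, [OH-] ≈ √(Kb·C₀) = 2.43 × 10^-6 M.
([OH-]/C₀ = 0.0022% < 5%, so the approximation holds.)
pOH = 5.61, so pH = 14.00 − pOH = 8.39

pH = 8.39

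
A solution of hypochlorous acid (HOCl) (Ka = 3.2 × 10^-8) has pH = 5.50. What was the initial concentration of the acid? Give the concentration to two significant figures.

C₀ = 3.2 × 10^-4 M

[H+] = 10^(-5.50) = 3.16 × 10^-6 M = x
Ka = x²/(C₀ − x) ⇒ C₀ = x + x²/Ka
C₀ = 3.16 × 10^-6 + (3.16 × 10^-6)²/(3.2 × 10^-8) = 3.15 × 10^-4 M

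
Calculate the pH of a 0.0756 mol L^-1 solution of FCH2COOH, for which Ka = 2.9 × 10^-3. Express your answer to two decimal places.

pH = 1.87

FCH2COOH ⇌ FCH2COO- + H+
Ka = x²/(0.0756 − x) = 2.9 × 10^-3
The 5% rule fails; solving x² + Ka·x − Ka·C₀ = 0 exactly:
x = (−Ka + √(Ka² + 4·Ka·C₀))/2 = 1.34 × 10^-2 M
pH = −log(1.34 × 10^-2) = 1.87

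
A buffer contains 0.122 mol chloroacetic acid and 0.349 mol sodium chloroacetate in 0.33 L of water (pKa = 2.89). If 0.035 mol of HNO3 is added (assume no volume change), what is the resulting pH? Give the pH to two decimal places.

pH = 3.19

Added H+ converts ClCH2COO- to ClCH2COOH: ClCH2COOH → 0.157 mol, ClCH2COO- → 0.314 mol.
pH = pKa + log([A⁻]/[HA]) = 2.89 + log(0.314/0.157) = 2.89 +0.301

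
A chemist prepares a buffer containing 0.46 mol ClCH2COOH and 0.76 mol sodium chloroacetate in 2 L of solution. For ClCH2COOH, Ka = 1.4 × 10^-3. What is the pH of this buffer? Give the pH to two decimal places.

pKa = −log(1.4 × 10^-3) = 2.854
Using pH = pKa + log([base]/[acid]) with [base]/[acid] = 0.76/0.46:
pH = 2.854 + (+0.218) = 3.07

pH = 3.07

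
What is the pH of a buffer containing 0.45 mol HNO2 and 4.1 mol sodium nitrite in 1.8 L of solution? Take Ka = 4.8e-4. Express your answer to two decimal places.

pKa = −log(4.8 × 10^-4) = 3.319
Henderson–Hasselbalch: pH = pKa + log([NO2-]/[HNO2]) = 3.319 + log(4.1/0.45)
pH = 3.319 + (+0.960) = 4.28

pH = 4.28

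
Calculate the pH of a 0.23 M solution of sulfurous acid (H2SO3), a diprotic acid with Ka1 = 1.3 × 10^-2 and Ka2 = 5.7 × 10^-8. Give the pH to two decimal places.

Ka1 ≫ Ka2, so treat the first dissociation as the only significant source of H+.
Ka1 = x²/(0.23 − x) = 1.3 × 10^-2
Solving the quadratic: x = (−Ka1 + √(Ka1² + 4·Ka1·C₀))/2 = 4.86 × 10^-2 M
pH = −log(4.86 × 10^-2) = 1.31

pH = 1.31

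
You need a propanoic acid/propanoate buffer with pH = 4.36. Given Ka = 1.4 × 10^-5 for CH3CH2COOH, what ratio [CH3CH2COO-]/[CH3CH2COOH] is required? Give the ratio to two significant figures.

pKa = -log(1.4 × 10^-5) = 4.854
pH = pKa + log(r) ⇒ log(r) = 4.36 − 4.854 = -0.494
r = [CH3CH2COO-]/[CH3CH2COOH] = 10^(-0.494) = 0.321

ratio = 0.32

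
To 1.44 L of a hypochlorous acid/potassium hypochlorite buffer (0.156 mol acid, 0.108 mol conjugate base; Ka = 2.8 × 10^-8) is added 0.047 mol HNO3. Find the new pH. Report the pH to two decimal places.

pH = 7.03

Added H+ converts OCl- to HOCl: HOCl → 0.203 mol, OCl- → 0.061 mol.
pKa = −log(2.8 × 10^-8) = 7.553
pH = pKa + log([A⁻]/[HA]) = 7.553 + log(0.061/0.203) = 7.553 -0.522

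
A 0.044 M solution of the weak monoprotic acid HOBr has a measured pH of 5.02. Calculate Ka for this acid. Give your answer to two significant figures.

[H+] = 10^(-5.02) = 9.55 × 10^-6 M
At equilibrium [HA] = 0.044 − 9.55 × 10^-6 = 4.40 × 10^-2 M
Ka = [H+][A-]/[HA] = (9.55 × 10^-6)² / 4.40 × 10^-2 = 2.1 × 10^-9

Ka = 2.1 × 10^-9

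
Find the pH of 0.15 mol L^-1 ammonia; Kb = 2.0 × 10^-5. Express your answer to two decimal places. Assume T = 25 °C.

NH3 + H2O ⇌ NH4+ + OH-
From the ICE table, Kb = x²/(0.15 − x) = 2.0 × 10^-5.
Since Kb ≪ C₀, x ≈ √(Kb·C₀) = 1.73 × 10^-3 M.
(x/C₀ = 1.2% < 5%, so the approximation holds.)
pOH = 2.76, so pH = 14.00 − pOH = 11.24

pH = 11.24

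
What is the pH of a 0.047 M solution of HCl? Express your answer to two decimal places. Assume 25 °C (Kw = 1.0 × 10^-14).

HCl is a strong acid and dissociates completely, so [H+] = 0.047 M.
pH = -log(0.047) = 1.33

pH = 1.33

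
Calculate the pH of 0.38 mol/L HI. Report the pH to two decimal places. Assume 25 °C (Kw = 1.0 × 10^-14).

pH = 0.42

HI is a strong acid and dissociates completely, so [H+] = 0.38 M.
pH = -log(0.38) = 0.42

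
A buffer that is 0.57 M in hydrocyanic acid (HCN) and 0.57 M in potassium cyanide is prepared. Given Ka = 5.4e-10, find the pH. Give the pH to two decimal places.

pKa = −log(5.4 × 10^-10) = 9.268
Henderson–Hasselbalch: pH = pKa + log([CN-]/[HCN]) = 9.268 + log(0.57/0.57)
pH = 9.268 + (+0.000) = 9.27

pH = 9.27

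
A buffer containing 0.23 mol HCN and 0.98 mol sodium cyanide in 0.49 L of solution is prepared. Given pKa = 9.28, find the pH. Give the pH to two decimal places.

pH = 9.91

Henderson–Hasselbalch: pH = pKa + log([CN-]/[HCN]) = 9.28 + log(0.98/0.23)
pH = 9.28 + (+0.629) = 9.91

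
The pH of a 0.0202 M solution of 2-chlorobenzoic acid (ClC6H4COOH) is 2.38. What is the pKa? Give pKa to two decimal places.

[H+] = 10^(-2.38) = 4.17 × 10^-3 M
At equilibrium [HA] = 0.0202 − 4.17 × 10^-3 = 1.60 × 10^-2 M
Ka = [H+][A-]/[HA] = (4.17 × 10^-3)² / 1.60 × 10^-2 = 1.09 × 10^-3
pKa = -log(1.09 × 10^-3) = 2.96

pKa = 2.96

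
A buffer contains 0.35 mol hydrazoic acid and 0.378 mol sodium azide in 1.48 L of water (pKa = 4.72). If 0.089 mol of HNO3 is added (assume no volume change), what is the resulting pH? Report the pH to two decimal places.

Added H+ converts N3- to HN3: HN3 → 0.439 mol, N3- → 0.289 mol.
Henderson–Hasselbalch with mole ratio 0.289/0.439: pH = 4.72 + (-0.182)

pH = 4.54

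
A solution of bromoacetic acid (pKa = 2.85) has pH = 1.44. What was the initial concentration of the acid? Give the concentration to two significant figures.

[H+] = 10^(-1.44) = 3.63 × 10^-2 M = x
Ka = 10^(−2.85) = 1.41 × 10^-3
Ka = x²/(C₀ − x) ⇒ C₀ = x + x²/Ka
C₀ = 3.63 × 10^-2 + (3.63 × 10^-2)²/(1.41 × 10^-3) = 9.71 × 10^-1 M

C₀ = 9.7 × 10^-1 M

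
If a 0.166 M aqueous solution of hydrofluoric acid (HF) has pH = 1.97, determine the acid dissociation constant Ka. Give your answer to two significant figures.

[H+] = 10^(-1.97) = 1.07 × 10^-2 M
At equilibrium [HA] = 0.166 − 1.07 × 10^-2 = 1.55 × 10^-1 M
Ka = [H+][A-]/[HA] = (1.07 × 10^-2)² / 1.55 × 10^-1 = 7.4 × 10^-4

Ka = 7.4 × 10^-4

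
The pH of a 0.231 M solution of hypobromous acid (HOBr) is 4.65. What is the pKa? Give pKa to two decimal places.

pKa = 8.66

[H+] = 10^(-4.65) = 2.24 × 10^-5 M
At equilibrium [HA] = 0.231 − 2.24 × 10^-5 = 2.31 × 10^-1 M
Ka = [H+][A-]/[HA] = (2.24 × 10^-5)² / 2.31 × 10^-1 = 2.17 × 10^-9
pKa = -log(2.17 × 10^-9) = 8.66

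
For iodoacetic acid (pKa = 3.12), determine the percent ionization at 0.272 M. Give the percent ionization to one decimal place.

ICH2COOH ⇌ ICH2COO- + H+; let x = [H+] at equilibrium.
Ka = 10^(−3.12) = 7.59 × 10^-4
Solve x² + 0.000759x − 0.000206 = 0 → x = 1.40 × 10^-2 M
Fraction ionized = 1.40 × 10^-2 / 0.272 = 0.0515 → 5.1%

5.1%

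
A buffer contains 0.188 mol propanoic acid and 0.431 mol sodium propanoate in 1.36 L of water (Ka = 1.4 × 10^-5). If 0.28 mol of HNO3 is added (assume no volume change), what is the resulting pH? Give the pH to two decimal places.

pH = 4.36

After neutralization: n(CH3CH2COOH) = 0.468 mol, n(CH3CH2COO-) = 0.151 mol.
pKa = −log(1.4 × 10^-5) = 4.854
pH = pKa + log([A⁻]/[HA]) = 4.854 + log(0.151/0.468) = 4.854 -0.491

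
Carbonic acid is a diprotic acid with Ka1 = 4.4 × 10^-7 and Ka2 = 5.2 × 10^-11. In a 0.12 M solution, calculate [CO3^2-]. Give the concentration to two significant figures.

First ionization gives [H+] ≈ [HCO3-] = 2.30 × 10^-4 M.
Second step: Ka2 = [H+][CO3^2-]/[HCO3-] ≈ [CO3^2-] (since [H+] ≈ [HCO3-]).
So [CO3^2-] ≈ Ka2.

5.2 × 10^-11 M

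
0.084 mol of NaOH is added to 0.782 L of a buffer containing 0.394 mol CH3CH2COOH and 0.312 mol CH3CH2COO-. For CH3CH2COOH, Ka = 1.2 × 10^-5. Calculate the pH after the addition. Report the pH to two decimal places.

pH = 5.03

OH- converts CH3CH2COOH to CH3CH2COO-: CH3CH2COOH → 0.31 mol, CH3CH2COO- → 0.396 mol.
pKa = −log(1.2 × 10^-5) = 4.921
Henderson–Hasselbalch with mole ratio 0.396/0.31: pH = 4.921 + (+0.106)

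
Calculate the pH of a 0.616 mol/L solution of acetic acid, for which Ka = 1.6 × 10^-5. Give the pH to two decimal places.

pH = 2.50

CH3COOH ⇌ CH3COO- + H+
Ka = [H+]²/(0.616 − [H+]) = 1.6 × 10^-5
Assume [H+] ≪ 0.616: [H+] ≈ √(1.6 × 10^-5 × 0.616) = 3.14 × 10^-3 M
([H+]/C₀ = 0.51% < 5%, so the approximation holds.)
pH = −log[H+] = −log(3.14 × 10^-3) = 2.50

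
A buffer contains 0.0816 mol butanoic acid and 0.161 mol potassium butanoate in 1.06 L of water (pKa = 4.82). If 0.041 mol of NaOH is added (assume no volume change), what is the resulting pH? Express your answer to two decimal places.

OH- converts CH3(CH2)2COOH to CH3(CH2)2COO-: CH3(CH2)2COOH → 0.0406 mol, CH3(CH2)2COO- → 0.202 mol.
pH = pKa + log(n_CH3(CH2)2COO-/n_CH3(CH2)2COOH) = 4.82 + log(0.202/0.0406) = 4.82 + (+0.697)

pH = 5.52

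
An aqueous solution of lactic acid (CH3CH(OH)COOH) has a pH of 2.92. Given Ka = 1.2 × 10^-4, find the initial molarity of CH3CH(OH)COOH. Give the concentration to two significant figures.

C₀ = 1.3 × 10^-2 M

[H+] = 10^(-2.92) = 1.20 × 10^-3 M = x
Ka = x²/(C₀ − x) ⇒ C₀ = x + x²/Ka
C₀ = 1.20 × 10^-3 + (1.20 × 10^-3)²/(1.2 × 10^-4) = 1.32 × 10^-2 M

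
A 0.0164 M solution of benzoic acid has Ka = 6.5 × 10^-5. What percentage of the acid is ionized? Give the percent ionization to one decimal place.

C6H5COOH ⇌ C6H5COO- + H+; let x = [H+] at equilibrium.
Solve x² + 6.5e-05x − 1.07e-06 = 0 → x = 1.00 × 10^-3 M
% ionization = x/C₀ × 100% = 1.00 × 10^-3/0.0164 × 100% = 6.1%

6.1%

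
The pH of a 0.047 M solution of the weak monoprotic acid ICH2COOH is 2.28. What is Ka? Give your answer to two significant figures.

[H+] = 10^(-2.28) = 5.25 × 10^-3 M
At equilibrium [HA] = 0.047 − 5.25 × 10^-3 = 4.18 × 10^-2 M
Ka = [H+][A-]/[HA] = (5.25 × 10^-3)² / 4.18 × 10^-2 = 6.6 × 10^-4

Ka = 6.6 × 10^-4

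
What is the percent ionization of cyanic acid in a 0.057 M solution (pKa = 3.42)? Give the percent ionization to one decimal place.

HOCN ⇌ OCN- + H+; let x = [H+] at equilibrium.
Ka = 10^(−3.42) = 3.80 × 10^-4
Ka = x²/(C₀ − x); solving the quadratic gives x = 4.47 × 10^-3 M.
% ionization = x/C₀ × 100% = 4.47 × 10^-3/0.057 × 100% = 7.8%

7.8%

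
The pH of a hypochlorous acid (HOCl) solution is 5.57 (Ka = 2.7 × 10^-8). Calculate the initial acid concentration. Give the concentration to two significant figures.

C₀ = 2.7 × 10^-4 M

[H+] = 10^(-5.57) = 2.69 × 10^-6 M = x
Ka = x²/(C₀ − x) ⇒ C₀ = x + x²/Ka
C₀ = 2.69 × 10^-6 + (2.69 × 10^-6)²/(2.7 × 10^-8) = 2.71 × 10^-4 M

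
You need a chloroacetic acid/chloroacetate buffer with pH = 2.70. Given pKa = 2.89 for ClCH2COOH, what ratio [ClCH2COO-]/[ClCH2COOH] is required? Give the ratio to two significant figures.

ratio = 0.65

pH = pKa + log(r) ⇒ log(r) = 2.70 − 2.89 = -0.19
r = [ClCH2COO-]/[ClCH2COOH] = 10^(-0.19) = 0.646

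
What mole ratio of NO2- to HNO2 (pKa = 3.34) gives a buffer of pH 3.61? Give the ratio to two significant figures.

pH = pKa + log(r) ⇒ log(r) = 3.61 − 3.34 = +0.27
r = [NO2-]/[HNO2] = 10^(+0.27) = 1.86

ratio = 1.9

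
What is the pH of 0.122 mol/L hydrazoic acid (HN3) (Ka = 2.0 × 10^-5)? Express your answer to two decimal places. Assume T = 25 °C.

pH = 2.81

HN3 ⇌ N3- + H+
Let x = [H+] at equilibrium. Ka = x²/(0.122 − x).
Neglecting x in the denominator: x = √(2.0 × 10^-5 × 0.122) = 1.56 × 10^-3 M
Check: 1.3% ionized — well under 5%, approximation valid.
pH = −log(1.56 × 10^-3) = 2.81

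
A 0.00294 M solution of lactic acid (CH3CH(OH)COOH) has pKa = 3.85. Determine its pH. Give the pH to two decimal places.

pH = 3.24

CH3CH(OH)COOH ⇌ CH3CH(OH)COO- + H+
Ka = 10^(−3.85) = 1.41 × 10^-4
Ka = x²/(0.00294 − x) = 1.41 × 10^-4
The 5% rule fails; solving x² + Ka·x − Ka·C₀ = 0 exactly:
x = [−0.000141 + √(0.000141² + 1.66e-06)]/2 = 5.77 × 10^-4 M
pH = −log(5.77 × 10^-4) = 3.24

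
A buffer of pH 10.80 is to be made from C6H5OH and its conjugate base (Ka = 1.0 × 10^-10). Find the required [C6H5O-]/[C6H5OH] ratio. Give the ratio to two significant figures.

pKa = -log(1.0 × 10^-10) = 10.000
pH = pKa + log(r) ⇒ log(r) = 10.80 − 10.000 = +0.800
r = [C6H5O-]/[C6H5OH] = 10^(+0.800) = 6.31

ratio = 6.3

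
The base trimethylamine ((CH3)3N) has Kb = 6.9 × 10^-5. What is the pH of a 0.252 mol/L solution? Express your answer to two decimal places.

(CH3)3N + H2O ⇌ (CH3)3NH+ + OH-
Kb = [OH-]²/(0.252 − [OH-]) = 6.9 × 10^-5
Neglecting [OH-] in the denominator: [OH-] = √(6.9 × 10^-5 × 0.252) = 4.17 × 10^-3 M
pOH = 2.38, so pH = 14.00 − pOH = 11.62

pH = 11.62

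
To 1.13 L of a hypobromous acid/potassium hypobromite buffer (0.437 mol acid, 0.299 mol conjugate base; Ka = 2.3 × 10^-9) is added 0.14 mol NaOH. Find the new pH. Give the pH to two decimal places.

pH = 8.81

OH- converts HOBr to OBr-: HOBr → 0.297 mol, OBr- → 0.439 mol.
pKa = −log(2.3 × 10^-9) = 8.638
Henderson–Hasselbalch with mole ratio 0.439/0.297: pH = 8.638 + (+0.170)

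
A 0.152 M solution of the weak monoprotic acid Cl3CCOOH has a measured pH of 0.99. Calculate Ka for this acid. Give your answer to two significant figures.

Ka = 2.1 × 10^-1

[H+] = 10^(-0.99) = 1.02 × 10^-1 M
At equilibrium [HA] = 0.152 − 1.02 × 10^-1 = 5.00 × 10^-2 M
Ka = [H+][A-]/[HA] = (1.02 × 10^-1)² / 5.00 × 10^-2 = 2.1 × 10^-1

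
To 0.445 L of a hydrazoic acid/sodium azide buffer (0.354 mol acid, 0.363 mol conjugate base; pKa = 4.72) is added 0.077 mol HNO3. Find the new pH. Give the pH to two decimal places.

After neutralization: n(HN3) = 0.431 mol, n(N3-) = 0.286 mol.
pH = pKa + log(n_N3-/n_HN3) = 4.72 + log(0.286/0.431) = 4.72 + (-0.178)

pH = 4.54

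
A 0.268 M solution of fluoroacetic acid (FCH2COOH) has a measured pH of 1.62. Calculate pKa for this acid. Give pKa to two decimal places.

[H+] = 10^(-1.62) = 2.40 × 10^-2 M
At equilibrium [HA] = 0.268 − 2.40 × 10^-2 = 2.44 × 10^-1 M
Ka = [H+][A-]/[HA] = (2.40 × 10^-2)² / 2.44 × 10^-1 = 2.36 × 10^-3
pKa = -log(2.36 × 10^-3) = 2.63

pKa = 2.63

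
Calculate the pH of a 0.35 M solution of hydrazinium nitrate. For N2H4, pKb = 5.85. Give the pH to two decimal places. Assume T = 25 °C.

N2H5+ is the conjugate acid of the weak base N2H4.
Kb = 10^(−5.85) = 1.41 × 10^-6
Ka = Kw/Kb = 1.0×10^-14 / 1.41 × 10^-6 = 7.09 × 10^-9
From the ICE table, Ka = [H+]²/(0.35 − [H+]) = 7.09 × 10^-9.
Neglecting [H+] in the denominator: [H+] = √(7.09 × 10^-9 × 0.35) = 4.98 × 10^-5 M
([H+]/C₀ = 0.014% < 5%, so the approximation holds.)
pH = −log[H+] = −log(4.98 × 10^-5) = 4.30

pH = 4.30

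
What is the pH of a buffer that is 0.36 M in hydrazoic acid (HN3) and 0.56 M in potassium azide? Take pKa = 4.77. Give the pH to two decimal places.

pH = 4.96

Using pH = pKa + log([base]/[acid]) with [base]/[acid] = 0.56/0.36:
pH = 4.77 + (+0.192) = 4.96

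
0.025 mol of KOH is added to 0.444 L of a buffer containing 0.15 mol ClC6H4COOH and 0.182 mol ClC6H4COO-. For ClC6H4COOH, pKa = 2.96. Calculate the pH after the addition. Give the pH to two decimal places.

pH = 3.18

After neutralization: n(ClC6H4COOH) = 0.125 mol, n(ClC6H4COO-) = 0.207 mol.
pH = pKa + log([A⁻]/[HA]) = 2.96 + log(0.207/0.125) = 2.96 +0.219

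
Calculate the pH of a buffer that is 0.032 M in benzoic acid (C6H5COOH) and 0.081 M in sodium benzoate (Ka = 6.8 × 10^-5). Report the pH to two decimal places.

pKa = −log(6.8 × 10^-5) = 4.167
pH = pKa + log([A⁻]/[HA]) = 4.167 + log(0.081/0.032)
pH = 4.167 + (+0.403) = 4.57

pH = 4.57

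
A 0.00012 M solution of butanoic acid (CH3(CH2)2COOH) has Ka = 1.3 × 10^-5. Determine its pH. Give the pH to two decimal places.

pH = 4.47

CH3(CH2)2COOH ⇌ CH3(CH2)2COO- + H+
Ka = x²/(0.00012 − x) = 1.3 × 10^-5
The 5% rule fails; solving x² + Ka·x − Ka·C₀ = 0 exactly:
x = [−1.3e-05 + √(1.3e-05² + 6.24e-09)]/2 = 3.35 × 10^-5 M
pH = −log[H+] = −log(3.35 × 10^-5) = 4.47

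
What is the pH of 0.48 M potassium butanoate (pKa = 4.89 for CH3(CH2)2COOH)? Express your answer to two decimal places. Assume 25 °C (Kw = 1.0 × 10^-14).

pH = 9.29

CH3(CH2)2COO- is the conjugate base of the weak acid CH3(CH2)2COOH.
Ka = 10^(−4.89) = 1.29 × 10^-5
Kb = Kw/Ka = 1.0×10^-14 / 1.29 × 10^-5 = 7.75 × 10^-10
Kb = x²/(0.48 − x) = 7.75 × 10^-10
Since Kb ≪ C₀, x ≈ √(Kb·C₀) = 1.93 × 10^-5 M.
pOH = −log(1.93 × 10^-5) = 4.71; pH = 14.00 − 4.71 = 9.29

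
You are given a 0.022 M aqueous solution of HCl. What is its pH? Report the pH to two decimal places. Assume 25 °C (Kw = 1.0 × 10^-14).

HCl is a strong acid and dissociates completely, so [H+] = 0.022 M.
pH = -log(0.022) = 1.66

pH = 1.66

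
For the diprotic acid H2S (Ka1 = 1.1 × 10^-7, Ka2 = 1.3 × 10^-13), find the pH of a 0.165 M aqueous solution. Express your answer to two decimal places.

pH = 3.87

Since Ka1 ≫ Ka2, the first ionization dominates [H+].
Ka1 = x²/(0.165 − x) = 1.1 × 10^-7
x ≈ √(1.1 × 10^-7 × 0.165) = 1.35 × 10^-4 M
pH = −log(1.35 × 10^-4) = 3.87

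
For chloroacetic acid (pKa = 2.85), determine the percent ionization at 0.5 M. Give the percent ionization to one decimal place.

ClCH2COOH ⇌ ClCH2COO- + H+; let x = [H+] at equilibrium.
Ka = 10^(−2.85) = 1.41 × 10^-3
Ka = x²/(C₀ − x); solving the quadratic gives x = 2.59 × 10^-2 M.
% ionization = x/C₀ × 100% = 2.59 × 10^-2/0.5 × 100% = 5.2%

5.2%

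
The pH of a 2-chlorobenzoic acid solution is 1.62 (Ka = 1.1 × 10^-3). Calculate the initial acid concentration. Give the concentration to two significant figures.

[H+] = 10^(-1.62) = 2.40 × 10^-2 M = x
Ka = x²/(C₀ − x) ⇒ C₀ = x + x²/Ka
C₀ = 2.40 × 10^-2 + (2.40 × 10^-2)²/(1.1 × 10^-3) = 5.48 × 10^-1 M

C₀ = 5.5 × 10^-1 M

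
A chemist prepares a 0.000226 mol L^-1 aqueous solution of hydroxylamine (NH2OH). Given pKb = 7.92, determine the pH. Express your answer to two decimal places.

pH = 8.22

NH2OH + H2O ⇌ NH3OH+ + OH-
Kb = 10^(−7.92) = 1.20 × 10^-8
From the ICE table, Kb = [OH-]²/(0.000226 − [OH-]) = 1.20 × 10^-8.
Neglecting [OH-] in the denominator: [OH-] = √(1.20 × 10^-8 × 0.000226) = 1.65 × 10^-6 M
([OH-]/C₀ = 0.73% < 5%, so the approximation holds.)
pOH = −log(1.65 × 10^-6) = 5.78; pH = 14.00 − 5.78 = 8.22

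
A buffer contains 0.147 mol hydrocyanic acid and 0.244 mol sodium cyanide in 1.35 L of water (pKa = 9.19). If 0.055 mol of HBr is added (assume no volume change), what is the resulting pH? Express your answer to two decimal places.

pH = 9.16

After neutralization: n(HCN) = 0.202 mol, n(CN-) = 0.189 mol.
Henderson–Hasselbalch with mole ratio 0.189/0.202: pH = 9.19 + (-0.029)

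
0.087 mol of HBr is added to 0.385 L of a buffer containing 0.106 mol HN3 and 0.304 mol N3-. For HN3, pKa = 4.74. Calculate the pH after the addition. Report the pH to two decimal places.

pH = 4.79

After neutralization: n(HN3) = 0.193 mol, n(N3-) = 0.217 mol.
Henderson–Hasselbalch with mole ratio 0.217/0.193: pH = 4.74 + (+0.051)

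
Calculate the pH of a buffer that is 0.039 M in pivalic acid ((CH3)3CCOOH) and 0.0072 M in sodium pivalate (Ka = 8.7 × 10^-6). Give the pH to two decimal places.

pH = 4.33

pKa = −log(8.7 × 10^-6) = 5.060
Henderson–Hasselbalch: pH = pKa + log([(CH3)3CCOO-]/[(CH3)3CCOOH]) = 5.060 + log(0.0072/0.039)
pH = 5.060 + (-0.734) = 4.33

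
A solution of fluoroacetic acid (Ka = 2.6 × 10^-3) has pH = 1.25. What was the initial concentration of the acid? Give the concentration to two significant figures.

C₀ = 1.3 M

[H+] = 10^(-1.25) = 5.62 × 10^-2 M = x
Ka = x²/(C₀ − x) ⇒ C₀ = x + x²/Ka
C₀ = 5.62 × 10^-2 + (5.62 × 10^-2)²/(2.6 × 10^-3) = 1.27 M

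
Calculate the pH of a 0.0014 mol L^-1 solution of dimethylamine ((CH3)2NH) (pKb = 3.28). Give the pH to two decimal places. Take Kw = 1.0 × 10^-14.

pH = 10.80

(CH3)2NH + H2O ⇌ (CH3)2NH2+ + OH-
Kb = 10^(−3.28) = 5.25 × 10^-4
Kb = [OH-]²/(0.0014 − [OH-]) = 5.25 × 10^-4
[OH-] is not negligible relative to C₀; solve [OH-]² + 0.000525·[OH-] − 7.35e-07 = 0.
[OH-] = [−0.000525 + √(0.000525² + 2.94e-06)]/2 = 6.34 × 10^-4 M
pOH = 3.20, so pH = 14.00 − pOH = 10.80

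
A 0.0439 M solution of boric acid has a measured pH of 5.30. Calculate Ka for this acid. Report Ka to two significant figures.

Ka = 5.7 × 10^-10

[H+] = 10^(-5.30) = 5.01 × 10^-6 M
At equilibrium [HA] = 0.0439 − 5.01 × 10^-6 = 4.39 × 10^-2 M
Ka = [H+][A-]/[HA] = (5.01 × 10^-6)² / 4.39 × 10^-2 = 5.7 × 10^-10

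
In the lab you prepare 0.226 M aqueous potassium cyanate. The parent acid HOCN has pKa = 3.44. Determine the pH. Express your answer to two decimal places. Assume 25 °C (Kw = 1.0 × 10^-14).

OCN- is the conjugate base of the weak acid HOCN.
Ka = 10^(−3.44) = 3.63 × 10^-4
Kb = Kw/Ka = 1.0×10^-14 / 3.63 × 10^-4 = 2.75 × 10^-11
Let x = [OH-] at equilibrium. Kb = x²/(0.226 − x).
Since Kb ≪ C₀, x ≈ √(Kb·C₀) = 2.49 × 10^-6 M.
pOH = −log(2.49 × 10^-6) = 5.60; pH = 14.00 − 5.60 = 8.40

pH = 8.40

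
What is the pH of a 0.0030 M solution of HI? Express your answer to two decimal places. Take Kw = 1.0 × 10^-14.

pH = 2.52

HI is a strong acid and dissociates completely, so [H+] = 0.0030 M.
pH = -log(0.003) = 2.52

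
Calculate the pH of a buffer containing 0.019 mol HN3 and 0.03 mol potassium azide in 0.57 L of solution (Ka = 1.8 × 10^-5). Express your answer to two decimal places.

pH = 4.94

pKa = −log(1.8 × 10^-5) = 4.745
pH = pKa + log([A⁻]/[HA]) = 4.745 + log(0.03/0.019)
pH = 4.745 + (+0.198) = 4.94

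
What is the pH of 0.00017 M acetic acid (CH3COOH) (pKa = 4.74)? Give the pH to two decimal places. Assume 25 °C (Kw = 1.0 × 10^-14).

CH3COOH ⇌ CH3COO- + H+
Ka = 10^(−4.74) = 1.82 × 10^-5
Ka = [H+]²/(0.00017 − [H+]) = 1.82 × 10^-5
The 5% rule fails; solving [H+]² + Ka·[H+] − Ka·C₀ = 0 exactly:
[H+] = (−Ka + √(Ka² + 4·Ka·C₀))/2 = 4.73 × 10^-5 M
pH = −log[H+] = −log(4.73 × 10^-5) = 4.33

pH = 4.33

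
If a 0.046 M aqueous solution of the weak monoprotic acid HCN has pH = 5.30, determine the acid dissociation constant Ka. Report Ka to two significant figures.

Ka = 5.5 × 10^-10

[H+] = 10^(-5.30) = 5.01 × 10^-6 M
At equilibrium [HA] = 0.046 − 5.01 × 10^-6 = 4.60 × 10^-2 M
Ka = [H+][A-]/[HA] = (5.01 × 10^-6)² / 4.60 × 10^-2 = 5.5 × 10^-10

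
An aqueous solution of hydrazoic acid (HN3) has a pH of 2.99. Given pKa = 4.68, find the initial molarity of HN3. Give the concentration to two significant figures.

C₀ = 5.1 × 10^-2 M

[H+] = 10^(-2.99) = 1.02 × 10^-3 M = x
Ka = 10^(−4.68) = 2.09 × 10^-5
Ka = x²/(C₀ − x) ⇒ C₀ = x + x²/Ka
C₀ = 1.02 × 10^-3 + (1.02 × 10^-3)²/(2.09 × 10^-5) = 5.08 × 10^-2 M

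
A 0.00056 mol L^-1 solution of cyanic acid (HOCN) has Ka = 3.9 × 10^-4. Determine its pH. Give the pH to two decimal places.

HOCN ⇌ OCN- + H+
From the ICE table, Ka = x²/(0.00056 − x) = 3.9 × 10^-4.
Here C₀/Ka ≈ 1.44, so the small-x approximation fails. Use the quadratic:
x = [−0.00039 + √(0.00039² + 8.74e-07)]/2 = 3.11 × 10^-4 M
pH = −log(3.11 × 10^-4) = 3.51

pH = 3.51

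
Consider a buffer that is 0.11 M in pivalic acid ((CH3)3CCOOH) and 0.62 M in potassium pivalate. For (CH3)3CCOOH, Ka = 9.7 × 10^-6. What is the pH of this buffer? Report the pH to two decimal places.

pH = 5.76

pKa = −log(9.7 × 10^-6) = 5.013
Henderson–Hasselbalch: pH = pKa + log([(CH3)3CCOO-]/[(CH3)3CCOOH]) = 5.013 + log(0.62/0.11)
pH = 5.013 + (+0.751) = 5.76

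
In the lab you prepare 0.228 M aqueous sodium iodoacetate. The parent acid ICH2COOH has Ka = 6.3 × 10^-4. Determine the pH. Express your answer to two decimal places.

ICH2COO- is the conjugate base of the weak acid ICH2COOH.
Kb = Kw/Ka = 1.0×10^-14 / 6.3 × 10^-4 = 1.59 × 10^-11
From the ICE table, Kb = x²/(0.228 − x) = 1.59 × 10^-11.
Neglecting x in the denominator: x = √(1.59 × 10^-11 × 0.228) = 1.90 × 10^-6 M
Check: 0.00084% ionized — well under 5%, approximation valid.
pOH = −log(1.90 × 10^-6) = 5.72; pH = 14.00 − 5.72 = 8.28

pH = 8.28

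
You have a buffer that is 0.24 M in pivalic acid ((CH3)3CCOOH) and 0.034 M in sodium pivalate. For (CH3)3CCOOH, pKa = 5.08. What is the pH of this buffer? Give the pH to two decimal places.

Using pH = pKa + log([base]/[acid]) with [base]/[acid] = 0.034/0.24:
pH = 5.08 + (-0.849) = 4.23

pH = 4.23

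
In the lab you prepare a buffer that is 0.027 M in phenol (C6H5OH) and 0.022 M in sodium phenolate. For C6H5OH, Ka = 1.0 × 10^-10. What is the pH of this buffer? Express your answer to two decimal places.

pH = 9.91

pKa = −log(1.0 × 10^-10) = 10.000
Henderson–Hasselbalch: pH = pKa + log([C6H5O-]/[C6H5OH]) = 10.000 + log(0.022/0.027)
pH = 10.000 + (-0.089) = 9.91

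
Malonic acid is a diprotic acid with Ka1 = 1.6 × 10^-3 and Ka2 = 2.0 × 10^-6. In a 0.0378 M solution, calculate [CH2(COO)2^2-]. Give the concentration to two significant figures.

2.0 × 10^-6 M

First ionization gives [H+] ≈ [CH2(COOH)COO-] = 7.02 × 10^-3 M.
Second step: Ka2 = [H+][CH2(COO)2^2-]/[CH2(COOH)COO-] ≈ [CH2(COO)2^2-] (since [H+] ≈ [CH2(COOH)COO-]).
So [CH2(COO)2^2-] ≈ Ka2.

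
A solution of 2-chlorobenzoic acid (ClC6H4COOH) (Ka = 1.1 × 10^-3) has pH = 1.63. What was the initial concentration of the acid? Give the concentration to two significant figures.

[H+] = 10^(-1.63) = 2.34 × 10^-2 M = x
Ka = x²/(C₀ − x) ⇒ C₀ = x + x²/Ka
C₀ = 2.34 × 10^-2 + (2.34 × 10^-2)²/(1.1 × 10^-3) = 5.21 × 10^-1 M

C₀ = 5.2 × 10^-1 M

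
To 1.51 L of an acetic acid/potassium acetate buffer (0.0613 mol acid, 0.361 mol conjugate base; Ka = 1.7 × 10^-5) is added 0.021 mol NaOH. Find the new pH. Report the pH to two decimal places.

pH = 5.75

After neutralization: n(CH3COOH) = 0.0403 mol, n(CH3COO-) = 0.382 mol.
pKa = −log(1.7 × 10^-5) = 4.770
pH = pKa + log(n_CH3COO-/n_CH3COOH) = 4.770 + log(0.382/0.0403) = 4.770 + (+0.977)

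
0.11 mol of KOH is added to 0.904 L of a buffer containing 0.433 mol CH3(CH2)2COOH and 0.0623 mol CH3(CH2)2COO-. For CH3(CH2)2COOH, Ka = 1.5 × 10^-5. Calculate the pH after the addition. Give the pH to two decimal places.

pH = 4.55

OH- converts CH3(CH2)2COOH to CH3(CH2)2COO-: CH3(CH2)2COOH → 0.323 mol, CH3(CH2)2COO- → 0.172 mol.
pKa = −log(1.5 × 10^-5) = 4.824
Henderson–Hasselbalch with mole ratio 0.172/0.323: pH = 4.824 + (-0.274)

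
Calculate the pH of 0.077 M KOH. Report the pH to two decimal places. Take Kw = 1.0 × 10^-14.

pH = 12.89

KOH is a strong base; [OH-] = 0.077 M.
pOH = -log(0.077) = 1.11
pH = 14.00 - 1.11 = 12.89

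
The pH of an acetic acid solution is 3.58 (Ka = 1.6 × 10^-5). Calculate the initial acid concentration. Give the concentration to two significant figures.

[H+] = 10^(-3.58) = 2.63 × 10^-4 M = x
Ka = x²/(C₀ − x) ⇒ C₀ = x + x²/Ka
C₀ = 2.63 × 10^-4 + (2.63 × 10^-4)²/(1.6 × 10^-5) = 4.59 × 10^-3 M

C₀ = 4.6 × 10^-3 M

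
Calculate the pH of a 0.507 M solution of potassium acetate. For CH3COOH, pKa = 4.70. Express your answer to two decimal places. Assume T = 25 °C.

CH3COO- is the conjugate base of the weak acid CH3COOH.
Ka = 10^(−4.70) = 2.00 × 10^-5
Kb = Kw/Ka = 1.0×10^-14 / 2.00 × 10^-5 = 5.00 × 10^-10
From the ICE table, Kb = [OH-]²/(0.507 − [OH-]) = 5.00 × 10^-10.
Neglecting [OH-] in the denominator: [OH-] = √(5.00 × 10^-10 × 0.507) = 1.59 × 10^-5 M
([OH-]/C₀ = 0.0031% < 5%, so the approximation holds.)
pOH = 4.80, so pH = 14.00 − pOH = 9.20

pH = 9.20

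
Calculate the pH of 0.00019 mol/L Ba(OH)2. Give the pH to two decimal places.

pH = 10.58

Ba(OH)2 is a strong base (each formula unit releases 2 OH-); [OH-] = 0.00038 M.
pOH = -log(0.00038) = 3.42
pH = 14.00 - 3.42 = 10.58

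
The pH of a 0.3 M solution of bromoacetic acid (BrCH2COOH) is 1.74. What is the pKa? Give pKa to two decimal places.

pKa = 2.93

[H+] = 10^(-1.74) = 1.82 × 10^-2 M
At equilibrium [HA] = 0.3 − 1.82 × 10^-2 = 2.82 × 10^-1 M
Ka = [H+][A-]/[HA] = (1.82 × 10^-2)² / 2.82 × 10^-1 = 1.17 × 10^-3
pKa = -log(1.17 × 10^-3) = 2.93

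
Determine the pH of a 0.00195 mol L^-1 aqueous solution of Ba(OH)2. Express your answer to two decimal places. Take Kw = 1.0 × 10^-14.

pH = 11.59

Ba(OH)2 is a strong base (each formula unit releases 2 OH-); [OH-] = 0.0039 M.
pOH = -log(0.0039) = 2.41
pH = 14.00 - 2.41 = 11.59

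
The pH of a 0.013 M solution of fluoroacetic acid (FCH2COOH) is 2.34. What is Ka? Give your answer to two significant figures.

Ka = 2.5 × 10^-3

[H+] = 10^(-2.34) = 4.57 × 10^-3 M
At equilibrium [HA] = 0.013 − 4.57 × 10^-3 = 8.43 × 10^-3 M
Ka = [H+][A-]/[HA] = (4.57 × 10^-3)² / 8.43 × 10^-3 = 2.5 × 10^-3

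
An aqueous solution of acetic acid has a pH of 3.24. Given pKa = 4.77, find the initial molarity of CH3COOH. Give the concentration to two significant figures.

C₀ = 2.0 × 10^-2 M

[H+] = 10^(-3.24) = 5.75 × 10^-4 M = x
Ka = 10^(−4.77) = 1.70 × 10^-5
Ka = x²/(C₀ − x) ⇒ C₀ = x + x²/Ka
C₀ = 5.75 × 10^-4 + (5.75 × 10^-4)²/(1.70 × 10^-5) = 2.00 × 10^-2 M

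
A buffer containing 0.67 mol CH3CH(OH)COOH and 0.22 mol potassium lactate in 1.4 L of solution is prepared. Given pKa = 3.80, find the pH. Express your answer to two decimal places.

pH = 3.32

Henderson–Hasselbalch: pH = pKa + log([CH3CH(OH)COO-]/[CH3CH(OH)COOH]) = 3.80 + log(0.22/0.67)
pH = 3.80 + (-0.484) = 3.32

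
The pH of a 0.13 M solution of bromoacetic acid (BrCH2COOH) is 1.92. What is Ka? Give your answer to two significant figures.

Ka = 1.2 × 10^-3

[H+] = 10^(-1.92) = 1.20 × 10^-2 M
At equilibrium [HA] = 0.13 − 1.20 × 10^-2 = 1.18 × 10^-1 M
Ka = [H+][A-]/[HA] = (1.20 × 10^-2)² / 1.18 × 10^-1 = 1.2 × 10^-3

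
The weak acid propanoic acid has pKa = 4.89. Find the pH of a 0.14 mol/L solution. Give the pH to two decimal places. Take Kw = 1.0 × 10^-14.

pH = 2.87

CH3CH2COOH ⇌ CH3CH2COO- + H+
Ka = 10^(−4.89) = 1.29 × 10^-5
From the ICE table, Ka = [H+]²/(0.14 − [H+]) = 1.29 × 10^-5.
Assume [H+] ≪ 0.14: [H+] ≈ √(1.29 × 10^-5 × 0.14) = 1.34 × 10^-3 M
pH = −log[H+] = −log(1.34 × 10^-3) = 2.87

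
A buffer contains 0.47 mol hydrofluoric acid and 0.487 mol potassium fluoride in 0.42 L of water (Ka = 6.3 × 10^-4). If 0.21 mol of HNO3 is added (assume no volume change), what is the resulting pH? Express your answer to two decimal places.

Added H+ converts F- to HF: HF → 0.68 mol, F- → 0.277 mol.
pKa = −log(6.3 × 10^-4) = 3.201
pH = pKa + log([A⁻]/[HA]) = 3.201 + log(0.277/0.68) = 3.201 -0.390

pH = 2.81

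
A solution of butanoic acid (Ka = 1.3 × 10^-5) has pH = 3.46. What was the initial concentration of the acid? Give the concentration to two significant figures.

[H+] = 10^(-3.46) = 3.47 × 10^-4 M = x
Ka = x²/(C₀ − x) ⇒ C₀ = x + x²/Ka
C₀ = 3.47 × 10^-4 + (3.47 × 10^-4)²/(1.3 × 10^-5) = 9.61 × 10^-3 M

C₀ = 9.6 × 10^-3 M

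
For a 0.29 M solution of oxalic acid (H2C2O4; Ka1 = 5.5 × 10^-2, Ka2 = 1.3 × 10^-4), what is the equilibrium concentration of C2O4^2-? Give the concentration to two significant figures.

First ionization gives [H+] ≈ [HC2O4-] = 1.02 × 10^-1 M.
Second step: Ka2 = [H+][C2O4^2-]/[HC2O4-] ≈ [C2O4^2-] (since [H+] ≈ [HC2O4-]).
So [C2O4^2-] ≈ Ka2.

1.3 × 10^-4 M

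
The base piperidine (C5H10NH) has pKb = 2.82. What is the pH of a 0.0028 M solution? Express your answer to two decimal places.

pH = 11.16

C5H10NH + H2O ⇌ C5H10NH2+ + OH-
Kb = 10^(−2.82) = 1.51 × 10^-3
Let x = [OH-] at equilibrium. Kb = x²/(0.0028 − x).
x is not negligible relative to C₀; solve x² + 0.00151·x − 4.23e-06 = 0.
x = (−Kb + √(Kb² + 4·Kb·C₀))/2 = 1.44 × 10^-3 M
pOH = 2.84, so pH = 14.00 − pOH = 11.16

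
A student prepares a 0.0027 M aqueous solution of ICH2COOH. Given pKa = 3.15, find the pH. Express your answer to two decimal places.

ICH2COOH ⇌ ICH2COO- + H+
Ka = 10^(−3.15) = 7.08 × 10^-4
Let x = [H+] at equilibrium. Ka = x²/(0.0027 − x).
The 5% rule fails; solving x² + Ka·x − Ka·C₀ = 0 exactly:
x = [−0.000708 + √(0.000708² + 7.65e-06)]/2 = 1.07 × 10^-3 M
pH = −log(1.07 × 10^-3) = 2.97

pH = 2.97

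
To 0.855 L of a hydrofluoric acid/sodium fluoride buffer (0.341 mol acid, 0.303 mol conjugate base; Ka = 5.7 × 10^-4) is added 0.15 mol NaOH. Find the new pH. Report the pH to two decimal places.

pH = 3.62

After neutralization: n(HF) = 0.191 mol, n(F-) = 0.453 mol.
pKa = −log(5.7 × 10^-4) = 3.244
Henderson–Hasselbalch with mole ratio 0.453/0.191: pH = 3.244 + (+0.375)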